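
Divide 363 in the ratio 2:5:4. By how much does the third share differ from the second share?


Total parts = 2 + 5 + 4 = 11
Value per part = 363 / 11 = 33
Shares: 2*33=66, 5*33=165, 4*33=132
Third share = 132, second share = 165
Difference = |132 - 165| = 33

33


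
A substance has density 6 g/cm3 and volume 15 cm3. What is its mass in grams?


Using mass = density * volume
Density = 6 g/cm3
Volume = 15 cm3
Mass = 6 * 15
= 90 g

90


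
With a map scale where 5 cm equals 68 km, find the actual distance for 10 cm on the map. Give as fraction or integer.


Map scale: 5 cm = 68 km
Measured distance on map = 10 cm
Set up proportion: 10 * 68 / 5
= 680 / 5
= 136 km

136


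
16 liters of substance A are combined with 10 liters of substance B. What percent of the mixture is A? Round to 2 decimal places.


Volume of A = 16 L
Volume of B = 10 L
Total volume = 16 + 10 = 26 L
Percentage of A = (16/26) * 100
= 61.54%

61.54


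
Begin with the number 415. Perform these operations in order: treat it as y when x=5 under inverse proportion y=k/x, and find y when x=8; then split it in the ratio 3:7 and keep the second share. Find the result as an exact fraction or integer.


Start with 415.
Step 1: Inverse prop: k = (415)*5; new y = k/8 = 415*5/8 = 2075/8
Step 2: Split 3:7, second share = 2075/8 * 7/10 = 2905/16
Final result = 2905/16

2905/16


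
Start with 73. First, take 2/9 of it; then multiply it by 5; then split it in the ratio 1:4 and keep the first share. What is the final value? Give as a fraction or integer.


Start with 73.
Step 1: Take 2/9: 73 * 2/9 = 146/9
Step 2: Multiply by 5: 146/9 * 5 = 730/9
Step 3: Split 1:4, first share = 730/9 * 1/5 = 146/9
Final result = 146/9

146/9


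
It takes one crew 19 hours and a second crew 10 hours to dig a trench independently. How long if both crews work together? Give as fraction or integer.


Rate of A = 1/19 job per hour
Rate of B = 1/10 job per hour
Combined rate = 1/19 + 1/10
Find common denominator: (10 + 19)/(19*10) = 29/190
Combined rate = 29/190 job per hour
Time together = 1 / (29/190) = 190/29 hours

190/29


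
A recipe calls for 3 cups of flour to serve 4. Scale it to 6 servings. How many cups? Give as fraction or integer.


Original: 3 cups for 4 servings
Target servings = 6
Scaling factor = 6/4
New amount = 3 * 6/4
= 18/4
= 9/2 cups

9/2


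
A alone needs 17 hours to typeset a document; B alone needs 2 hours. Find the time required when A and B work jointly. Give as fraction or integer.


Rate of A = 1/17 job per hour
Rate of B = 1/2 job per hour
Combined rate = 1/17 + 1/2
Find common denominator: (2 + 17)/(17*2) = 19/34
Combined rate = 19/34 job per hour
Time together = 1 / (19/34) = 34/19 hours

34/19


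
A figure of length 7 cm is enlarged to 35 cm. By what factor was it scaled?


Original length = 7 cm
Scaled length = 35 cm
Scale factor = 35 / 7
= 5

5


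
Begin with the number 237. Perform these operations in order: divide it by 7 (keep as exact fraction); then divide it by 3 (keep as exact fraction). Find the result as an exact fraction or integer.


Start with 237.
Step 1: Divide by 7: 237 / 7 = 237/7
Step 2: Divide by 3: 237/7 / 3 = 79/7
Final result = 79/7

79/7


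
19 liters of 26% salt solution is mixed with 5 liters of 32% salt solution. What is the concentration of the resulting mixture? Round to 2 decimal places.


Solute in mixture 1 = 26% of 19 L = 19*26/100 = 247/50 L
Solute in mixture 2 = 32% of 5 L = 5*32/100 = 8/5 L
Total solute = 247/50 + 8/5 = 327/50 L
Total volume = 19 + 5 = 24 L
Final concentration = 327/50/24 * 100 = 27.25%

27.25


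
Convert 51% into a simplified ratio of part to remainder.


Part = 51%, Remainder = 49%
Ratio = 51:49
GCD(51, 49) = 1
Simplify: 51:49 = 51:49

51:49


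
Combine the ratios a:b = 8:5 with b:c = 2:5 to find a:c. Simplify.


Given a:b = 8:5 and b:c = 2:5
Make b consistent. Multiply first ratio by 2: a:b = 16:10
Multiply second ratio by 5: b:c = 10:25
Now b = 10 in both, so a:b:c = 16:10:25
Therefore a:c = 16:25
Simplify by GCD: a:c = 16:25

16:25


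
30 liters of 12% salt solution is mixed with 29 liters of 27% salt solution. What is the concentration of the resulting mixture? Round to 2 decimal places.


Solute in mixture 1 = 12% of 30 L = 30*12/100 = 18/5 L
Solute in mixture 2 = 27% of 29 L = 29*27/100 = 783/100 L
Total solute = 18/5 + 783/100 = 1143/100 L
Total volume = 30 + 29 = 59 L
Final concentration = 1143/100/59 * 100 = 19.37%

19.37


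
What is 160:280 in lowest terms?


Find GCD(160, 280)
GCD = 40
Divide both by 40: 160/40 = 4, 280/40 = 7
Simplified ratio = 4:7

4:7


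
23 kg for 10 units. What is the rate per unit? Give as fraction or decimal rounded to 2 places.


Total kg = 23
Number of units = 10
Unit rate = 23 / 10
= 2.30 kg per unit

2.30


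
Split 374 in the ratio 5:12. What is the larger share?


Total parts = 5 + 12 = 17
Value per part = 374 / 17 = 22
First share = 5 * 22 = 110
Second share = 12 * 22 = 264
Larger share = 264

264


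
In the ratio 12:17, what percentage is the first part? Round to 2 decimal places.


Total parts = 12 + 17 = 29
First part fraction = 12/29
Percentage = (12/29) * 100
= 0.413793 * 100
= 41.38%

41.38


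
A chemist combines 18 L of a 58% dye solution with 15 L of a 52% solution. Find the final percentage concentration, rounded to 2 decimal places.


Solute in mixture 1 = 58% of 18 L = 18*58/100 = 261/25 L
Solute in mixture 2 = 52% of 15 L = 15*52/100 = 39/5 L
Total solute = 261/25 + 39/5 = 456/25 L
Total volume = 18 + 15 = 33 L
Final concentration = 456/25/33 * 100 = 55.27%

55.27


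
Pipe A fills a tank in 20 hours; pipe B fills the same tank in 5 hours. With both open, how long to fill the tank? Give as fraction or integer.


Rate of A = 1/20 job per hour
Rate of B = 1/5 job per hour
Combined rate = 1/20 + 1/5
Find common denominator: (5 + 20)/(20*5) = 25/100
Combined rate = 1/4 job per hour
Time together = 1 / (1/4) = 4 hours

4


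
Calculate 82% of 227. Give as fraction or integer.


Compute 82% of 227
Convert percentage: 82% = 82/100
Multiply: 227 * 82/100
= 18614/100
= 9307/50

9307/50


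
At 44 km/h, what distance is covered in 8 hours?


Using distance = speed * time
Speed = 44 km/h
Time = 8 hours
Distance = 44 * 8
= 352 km

352


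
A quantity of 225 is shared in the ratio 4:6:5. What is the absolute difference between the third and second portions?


Total parts = 4 + 6 + 5 = 15
Value per part = 225 / 15 = 15
Shares: 4*15=60, 6*15=90, 5*15=75
Third share = 75, second share = 90
Difference = |75 - 90| = 15

15


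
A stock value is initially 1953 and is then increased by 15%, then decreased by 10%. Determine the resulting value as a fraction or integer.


Start: 1953
Step 1: increase by 15% => multiply by 115/100
  1953 * 115/100 = 44919/20
Step 2: decrease by 10% => multiply by 90/100
  44919/20 * 90/100 = 404271/200
Final value = 404271/200

404271/200


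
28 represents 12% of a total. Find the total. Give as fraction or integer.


Given: 28 is 12% of the whole
Set up: 28 = 12/100 * whole
whole = 28 * 100 / 12
whole = 2800 / 12
whole = 700/3

700/3


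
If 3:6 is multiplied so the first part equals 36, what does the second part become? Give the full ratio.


Original ratio: 3:6
First term target: 36
Scale factor = 36 / 3 = 12
Multiply second term: 6 * 12 = 72
Equivalent ratio = 36:72

36:72


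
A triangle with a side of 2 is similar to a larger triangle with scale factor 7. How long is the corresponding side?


Similar triangles have proportional sides
Scale factor = 7
Smaller side = 2
Corresponding larger side = 2 * 7
= 14

14


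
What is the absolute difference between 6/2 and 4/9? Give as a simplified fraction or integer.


Simplify: 6/2 = 3 and 4/9 = 4/9
Find common denominator: LCD = 9
Convert: 27/9 and 4/9
Difference = |27 - 4|/9 = 23/9
Simplified = 23/9

23/9


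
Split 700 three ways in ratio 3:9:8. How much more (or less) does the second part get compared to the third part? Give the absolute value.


Total parts = 3 + 9 + 8 = 20
Value per part = 700 / 20 = 35
Shares: 3*35=105, 9*35=315, 8*35=280
Second share = 315, third share = 280
Difference = |315 - 280| = 35

35


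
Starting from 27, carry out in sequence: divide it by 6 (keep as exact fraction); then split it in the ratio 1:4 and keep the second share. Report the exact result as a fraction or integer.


Start with 27.
Step 1: Divide by 6: 27 / 6 = 9/2
Step 2: Split 1:4, second share = 9/2 * 4/5 = 18/5
Final result = 18/5

18/5


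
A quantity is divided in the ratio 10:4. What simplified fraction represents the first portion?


Total parts = 10 + 4 = 14
First part fraction = 10/14
Simplify: 10/14 = 5/7

5/7


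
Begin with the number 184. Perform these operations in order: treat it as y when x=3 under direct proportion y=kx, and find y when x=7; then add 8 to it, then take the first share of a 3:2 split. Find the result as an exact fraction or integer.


Start with 184.
Step 1: Direct prop: k = (184)/3; new y = k*7 = 184*7/3 = 1288/3
Step 2: Add 8: 1288/3+8=1312/3; split 3:2 first = 1312/3*3/5 = 1312/5
Final result = 1312/5

1312/5


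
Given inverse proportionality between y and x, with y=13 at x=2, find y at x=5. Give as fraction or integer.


Inverse proportion: y = k/x
Find k: k = 2 * 13 = 26
Compute y at x=5: y = 26/5
y = 26/5

26/5


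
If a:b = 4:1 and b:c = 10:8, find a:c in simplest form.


Given a:b = 4:1 and b:c = 10:8
Make b consistent. Multiply first ratio by 10: a:b = 40:10
Multiply second ratio by 1: b:c = 10:8
Now b = 10 in both, so a:b:c = 40:10:8
Therefore a:c = 40:8
Simplify by GCD: a:c = 5:1

5:1


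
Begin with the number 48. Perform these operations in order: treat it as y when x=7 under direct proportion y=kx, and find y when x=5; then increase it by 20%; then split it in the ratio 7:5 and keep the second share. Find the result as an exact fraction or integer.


Start with 48.
Step 1: Direct prop: k = (48)/7; new y = k*5 = 48*5/7 = 240/7
Step 2: Increase by 20%: 240/7 * 120/100 = 288/7
Step 3: Split 7:5, second share = 288/7 * 5/12 = 120/7
Final result = 120/7

120/7


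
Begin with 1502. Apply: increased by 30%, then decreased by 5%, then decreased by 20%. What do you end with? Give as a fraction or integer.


Start: 1502
Step 1: increase by 30% => multiply by 130/100
  1502 * 130/100 = 9763/5
Step 2: decrease by 5% => multiply by 95/100
  9763/5 * 95/100 = 185497/100
Step 3: decrease by 20% => multiply by 80/100
  185497/100 * 80/100 = 185497/125
Final value = 185497/125

185497/125


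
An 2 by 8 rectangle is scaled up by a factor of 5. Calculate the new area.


Original dimensions: 2 x 8
Enlargement factor = 5
New width = 2 * 5 = 10
New height = 8 * 5 = 40
New area = 10 * 40 = 400

400


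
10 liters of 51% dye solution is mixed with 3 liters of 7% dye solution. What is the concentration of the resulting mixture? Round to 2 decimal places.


Solute in mixture 1 = 51% of 10 L = 10*51/100 = 51/10 L
Solute in mixture 2 = 7% of 3 L = 3*7/100 = 21/100 L
Total solute = 51/10 + 21/100 = 531/100 L
Total volume = 10 + 3 = 13 L
Final concentration = 531/100/13 * 100 = 40.85%

40.85


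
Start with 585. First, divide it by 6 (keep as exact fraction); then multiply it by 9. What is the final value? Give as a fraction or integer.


Start with 585.
Step 1: Divide by 6: 585 / 6 = 195/2
Step 2: Multiply by 9: 195/2 * 9 = 1755/2
Final result = 1755/2

1755/2


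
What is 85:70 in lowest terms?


Find GCD(85, 70)
GCD = 5
Divide both by 5: 85/5 = 17, 70/5 = 14
Simplified ratio = 17:14

17:14


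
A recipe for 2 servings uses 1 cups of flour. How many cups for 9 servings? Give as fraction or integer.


Original: 1 cups for 2 servings
Target servings = 9
Scaling factor = 9/2
New amount = 1 * 9/2
= 9/2
= 9/2 cups

9/2


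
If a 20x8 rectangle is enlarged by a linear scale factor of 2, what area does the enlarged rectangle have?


Original dimensions: 20 x 8
Enlargement factor = 2
New width = 20 * 2 = 40
New height = 8 * 2 = 16
New area = 40 * 16 = 640

640


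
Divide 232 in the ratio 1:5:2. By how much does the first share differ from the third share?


Total parts = 1 + 5 + 2 = 8
Value per part = 232 / 8 = 29
Shares: 1*29=29, 5*29=145, 2*29=58
First share = 29, third share = 58
Difference = |29 - 58| = 29

29


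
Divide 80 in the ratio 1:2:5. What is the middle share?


Ratio = 1:2:5
Total parts = 1 + 2 + 5 = 8
Value per part = 80 / 8 = 10
First share = 1 * 10 = 10
Middle share = 2 * 10 = 20
Third share = 5 * 10 = 50

20


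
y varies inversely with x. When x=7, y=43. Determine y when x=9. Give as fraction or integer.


Inverse proportion: y = k/x
Find k: k = 7 * 43 = 301
Compute y at x=9: y = 301/9
y = 301/9

301/9


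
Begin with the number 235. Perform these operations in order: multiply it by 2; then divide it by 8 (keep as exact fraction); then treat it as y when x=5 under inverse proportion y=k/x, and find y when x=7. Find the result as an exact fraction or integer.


Start with 235.
Step 1: Multiply by 2: 235 * 2 = 470
Step 2: Divide by 8: 470 / 8 = 235/4
Step 3: Inverse prop: k = (235/4)*5; new y = k/7 = 235/4*5/7 = 1175/28
Final result = 1175/28

1175/28


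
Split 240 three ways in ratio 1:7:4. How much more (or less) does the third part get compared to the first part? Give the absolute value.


Total parts = 1 + 7 + 4 = 12
Value per part = 240 / 12 = 20
Shares: 1*20=20, 7*20=140, 4*20=80
Third share = 80, first share = 20
Difference = |80 - 20| = 60

60


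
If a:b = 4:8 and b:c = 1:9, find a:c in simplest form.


Given a:b = 4:8 and b:c = 1:9
Make b consistent. Multiply first ratio by 1: a:b = 4:8
Multiply second ratio by 8: b:c = 8:72
Now b = 8 in both, so a:b:c = 4:8:72
Therefore a:c = 4:72
Simplify by GCD: a:c = 1:18

1:18


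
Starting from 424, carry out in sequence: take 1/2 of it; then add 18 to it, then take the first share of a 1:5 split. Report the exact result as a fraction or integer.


Start with 424.
Step 1: Take 1/2: 424 * 1/2 = 212
Step 2: Add 18: 212+18=230; split 1:5 first = 230*1/6 = 115/3
Final result = 115/3

115/3


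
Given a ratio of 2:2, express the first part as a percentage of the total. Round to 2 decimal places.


Total parts = 2 + 2 = 4
First part fraction = 2/4
Percentage = (2/4) * 100
= 0.5 * 100
= 50.00%

50.00


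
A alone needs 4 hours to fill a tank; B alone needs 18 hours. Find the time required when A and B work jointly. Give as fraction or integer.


Rate of A = 1/4 job per hour
Rate of B = 1/18 job per hour
Combined rate = 1/4 + 1/18
Find common denominator: (18 + 4)/(4*18) = 22/72
Combined rate = 11/36 job per hour
Time together = 1 / (11/36) = 36/11 hours

36/11


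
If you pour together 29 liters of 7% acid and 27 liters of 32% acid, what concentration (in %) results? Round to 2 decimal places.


Solute in mixture 1 = 7% of 29 L = 29*7/100 = 203/100 L
Solute in mixture 2 = 32% of 27 L = 27*32/100 = 216/25 L
Total solute = 203/100 + 216/25 = 1067/100 L
Total volume = 29 + 27 = 56 L
Final concentration = 1067/100/56 * 100 = 19.05%

19.05


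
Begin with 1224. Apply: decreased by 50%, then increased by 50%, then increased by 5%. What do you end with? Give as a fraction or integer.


Start: 1224
Step 1: decrease by 50% => multiply by 50/100
  1224 * 50/100 = 612
Step 2: increase by 50% => multiply by 150/100
  612 * 150/100 = 918
Step 3: increase by 5% => multiply by 105/100
  918 * 105/100 = 9639/10
Final value = 9639/10

9639/10


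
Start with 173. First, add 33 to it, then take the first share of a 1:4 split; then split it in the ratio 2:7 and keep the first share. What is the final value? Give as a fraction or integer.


Start with 173.
Step 1: Add 33: 173+33=206; split 1:4 first = 206*1/5 = 206/5
Step 2: Split 2:7, first share = 206/5 * 2/9 = 412/45
Final result = 412/45

412/45


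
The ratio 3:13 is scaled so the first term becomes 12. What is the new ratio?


Original ratio: 3:13
First term target: 12
Scale factor = 12 / 3 = 4
Multiply second term: 13 * 4 = 52
Equivalent ratio = 12:52

12:52


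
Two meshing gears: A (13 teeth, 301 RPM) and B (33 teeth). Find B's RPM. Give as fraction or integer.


Gear ratio: teeth_A * RPM_A = teeth_B * RPM_B
13 * 301 = 33 * RPM_B
3913 = 33 * RPM_B
RPM_B = 3913 / 33
RPM_B = 3913/33

3913/33


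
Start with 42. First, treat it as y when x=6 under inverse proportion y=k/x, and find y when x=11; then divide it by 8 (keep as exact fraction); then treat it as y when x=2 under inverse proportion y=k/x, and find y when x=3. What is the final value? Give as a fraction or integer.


Start with 42.
Step 1: Inverse prop: k = (42)*6; new y = k/11 = 42*6/11 = 252/11
Step 2: Divide by 8: 252/11 / 8 = 63/22
Step 3: Inverse prop: k = (63/22)*2; new y = k/3 = 63/22*2/3 = 21/11
Final result = 21/11

21/11


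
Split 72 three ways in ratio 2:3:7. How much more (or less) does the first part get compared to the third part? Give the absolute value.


Total parts = 2 + 3 + 7 = 12
Value per part = 72 / 12 = 6
Shares: 2*6=12, 3*6=18, 7*6=42
First share = 12, third share = 42
Difference = |12 - 42| = 30

30


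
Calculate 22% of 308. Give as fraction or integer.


Compute 22% of 308
Convert percentage: 22% = 22/100
Multiply: 308 * 22/100
= 6776/100
= 1694/25

1694/25


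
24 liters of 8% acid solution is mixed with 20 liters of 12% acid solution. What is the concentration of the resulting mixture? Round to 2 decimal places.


Solute in mixture 1 = 8% of 24 L = 24*8/100 = 48/25 L
Solute in mixture 2 = 12% of 20 L = 20*12/100 = 12/5 L
Total solute = 48/25 + 12/5 = 108/25 L
Total volume = 24 + 20 = 44 L
Final concentration = 108/25/44 * 100 = 9.82%

9.82


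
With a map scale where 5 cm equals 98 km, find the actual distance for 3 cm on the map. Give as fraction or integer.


Map scale: 5 cm = 98 km
Measured distance on map = 3 cm
Set up proportion: 3 * 98 / 5
= 294 / 5
= 294/5 km

294/5


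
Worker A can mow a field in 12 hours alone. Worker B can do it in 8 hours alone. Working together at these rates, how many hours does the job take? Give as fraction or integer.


Rate of A = 1/12 job per hour
Rate of B = 1/8 job per hour
Combined rate = 1/12 + 1/8
Find common denominator: (8 + 12)/(12*8) = 20/96
Combined rate = 5/24 job per hour
Time together = 1 / (5/24) = 24/5 hours

24/5


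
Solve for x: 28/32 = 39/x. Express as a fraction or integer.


Setting up: 28/32 = 39/x
Cross multiply: 28 * x = 32 * 39
28x = 1248
x = 1248/28
x = 312/7

312/7


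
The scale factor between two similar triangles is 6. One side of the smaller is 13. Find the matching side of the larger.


Similar triangles have proportional sides
Scale factor = 6
Smaller side = 13
Corresponding larger side = 13 * 6
= 78

78


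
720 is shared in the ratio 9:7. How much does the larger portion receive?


Total parts = 9 + 7 = 16
Value per part = 720 / 16 = 45
First share = 9 * 45 = 405
Second share = 7 * 45 = 315
Larger share = 405

405


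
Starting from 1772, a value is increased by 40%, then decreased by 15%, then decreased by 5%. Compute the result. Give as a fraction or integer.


Start: 1772
Step 1: increase by 40% => multiply by 140/100
  1772 * 140/100 = 12404/5
Step 2: decrease by 15% => multiply by 85/100
  12404/5 * 85/100 = 52717/25
Step 3: decrease by 5% => multiply by 95/100
  52717/25 * 95/100 = 1001623/500
Final value = 1001623/500

1001623/500


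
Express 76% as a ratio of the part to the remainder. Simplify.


Part = 76%, Remainder = 24%
Ratio = 76:24
GCD(76, 24) = 4
Simplify: 19:6 = 19:6

19:6


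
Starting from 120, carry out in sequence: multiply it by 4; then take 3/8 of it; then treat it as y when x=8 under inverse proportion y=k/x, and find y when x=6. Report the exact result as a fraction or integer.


Start with 120.
Step 1: Multiply by 4: 120 * 4 = 480
Step 2: Take 3/8: 480 * 3/8 = 180
Step 3: Inverse prop: k = (180)*8; new y = k/6 = 180*8/6 = 240
Final result = 240

240


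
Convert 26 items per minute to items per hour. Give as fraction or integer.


Converting from per minute to per hour
Rate = 26 items per minute
Multiply by 60: 26 * 60
= 1560 items per hour

1560


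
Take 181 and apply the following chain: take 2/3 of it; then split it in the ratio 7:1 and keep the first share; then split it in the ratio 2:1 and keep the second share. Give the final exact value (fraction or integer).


Start with 181.
Step 1: Take 2/3: 181 * 2/3 = 362/3
Step 2: Split 7:1, first share = 362/3 * 7/8 = 1267/12
Step 3: Split 2:1, second share = 1267/12 * 1/3 = 1267/36
Final result = 1267/36

1267/36


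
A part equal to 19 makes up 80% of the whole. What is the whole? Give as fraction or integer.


Given: 19 is 80% of the whole
Set up: 19 = 80/100 * whole
whole = 19 * 100 / 80
whole = 1900 / 80
whole = 95/4

95/4


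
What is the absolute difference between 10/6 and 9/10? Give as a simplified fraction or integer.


Simplify: 10/6 = 5/3 and 9/10 = 9/10
Find common denominator: LCD = 30
Convert: 50/30 and 27/30
Difference = |50 - 27|/30 = 23/30
Simplified = 23/30

23/30


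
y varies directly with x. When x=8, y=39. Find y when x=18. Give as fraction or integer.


Direct proportion: y = kx
Find k: k = 39/8 = 39/8
Compute y at x=18: y = 39/8 * 18
y = 351/4

351/4


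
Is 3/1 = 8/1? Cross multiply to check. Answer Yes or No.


Cross multiply to check 3/1 = 8/1
Left cross product: 3 * 1 = 3
Right cross product: 1 * 8 = 8
3 != 8
Not equal, so proportions differ => No

No


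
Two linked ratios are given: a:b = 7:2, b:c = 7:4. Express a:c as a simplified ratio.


Given a:b = 7:2 and b:c = 7:4
Make b consistent. Multiply first ratio by 7: a:b = 49:14
Multiply second ratio by 2: b:c = 14:8
Now b = 14 in both, so a:b:c = 49:14:8
Therefore a:c = 49:8
Simplify by GCD: a:c = 49:8

49:8


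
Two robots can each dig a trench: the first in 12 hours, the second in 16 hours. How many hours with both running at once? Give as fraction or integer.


Rate of A = 1/12 job per hour
Rate of B = 1/16 job per hour
Combined rate = 1/12 + 1/16
Find common denominator: (16 + 12)/(12*16) = 28/192
Combined rate = 7/48 job per hour
Time together = 1 / (7/48) = 48/7 hours

48/7


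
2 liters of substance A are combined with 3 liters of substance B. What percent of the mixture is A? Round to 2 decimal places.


Volume of A = 2 L
Volume of B = 3 L
Total volume = 2 + 3 = 5 L
Percentage of A = (2/5) * 100
= 40.00%

40.00


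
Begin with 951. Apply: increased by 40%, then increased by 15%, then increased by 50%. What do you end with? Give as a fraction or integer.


Start: 951
Step 1: increase by 40% => multiply by 140/100
  951 * 140/100 = 6657/5
Step 2: increase by 15% => multiply by 115/100
  6657/5 * 115/100 = 153111/100
Step 3: increase by 50% => multiply by 150/100
  153111/100 * 150/100 = 459333/200
Final value = 459333/200

459333/200


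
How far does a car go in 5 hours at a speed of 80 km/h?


Using distance = speed * time
Speed = 80 km/h
Time = 5 hours
Distance = 80 * 5
= 400 km

400


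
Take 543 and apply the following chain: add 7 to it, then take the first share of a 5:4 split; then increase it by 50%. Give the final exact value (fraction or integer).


Start with 543.
Step 1: Add 7: 543+7=550; split 5:4 first = 550*5/9 = 2750/9
Step 2: Increase by 50%: 2750/9 * 150/100 = 1375/3
Final result = 1375/3

1375/3


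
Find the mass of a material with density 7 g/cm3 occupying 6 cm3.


Using mass = density * volume
Density = 7 g/cm3
Volume = 6 cm3
Mass = 7 * 6
= 42 g

42


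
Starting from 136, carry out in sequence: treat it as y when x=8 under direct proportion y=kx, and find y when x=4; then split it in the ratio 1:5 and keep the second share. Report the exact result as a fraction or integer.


Start with 136.
Step 1: Direct prop: k = (136)/8; new y = k*4 = 136*4/8 = 68
Step 2: Split 1:5, second share = 68 * 5/6 = 170/3
Final result = 170/3

170/3


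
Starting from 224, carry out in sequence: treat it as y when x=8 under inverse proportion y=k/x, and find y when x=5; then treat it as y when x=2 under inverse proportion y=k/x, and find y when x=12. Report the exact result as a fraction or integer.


Start with 224.
Step 1: Inverse prop: k = (224)*8; new y = k/5 = 224*8/5 = 1792/5
Step 2: Inverse prop: k = (1792/5)*2; new y = k/12 = 1792/5*2/12 = 896/15
Final result = 896/15

896/15


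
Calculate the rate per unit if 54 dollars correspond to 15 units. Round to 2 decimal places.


Total dollars = 54
Number of units = 15
Unit rate = 54 / 15
= 3.60 dollars per unit

3.60


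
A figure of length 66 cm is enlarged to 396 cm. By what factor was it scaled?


Original length = 66 cm
Scaled length = 396 cm
Scale factor = 396 / 66
= 6

6


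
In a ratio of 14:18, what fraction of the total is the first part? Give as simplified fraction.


Total parts = 14 + 18 = 32
First part fraction = 14/32
Simplify: 14/32 = 7/16

7/16


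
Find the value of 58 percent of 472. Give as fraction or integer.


Compute 58% of 472
Convert percentage: 58% = 58/100
Multiply: 472 * 58/100
= 27376/100
= 6844/25

6844/25


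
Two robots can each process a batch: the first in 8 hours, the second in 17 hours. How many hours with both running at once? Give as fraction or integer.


Rate of A = 1/8 job per hour
Rate of B = 1/17 job per hour
Combined rate = 1/8 + 1/17
Find common denominator: (17 + 8)/(8*17) = 25/136
Combined rate = 25/136 job per hour
Time together = 1 / (25/136) = 136/25 hours

136/25


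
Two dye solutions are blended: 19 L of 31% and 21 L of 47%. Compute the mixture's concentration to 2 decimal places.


Solute in mixture 1 = 31% of 19 L = 19*31/100 = 589/100 L
Solute in mixture 2 = 47% of 21 L = 21*47/100 = 987/100 L
Total solute = 589/100 + 987/100 = 394/25 L
Total volume = 19 + 21 = 40 L
Final concentration = 394/25/40 * 100 = 39.40%

39.40


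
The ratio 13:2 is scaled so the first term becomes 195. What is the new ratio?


Original ratio: 13:2
First term target: 195
Scale factor = 195 / 13 = 15
Multiply second term: 2 * 15 = 30
Equivalent ratio = 195:30

195:30


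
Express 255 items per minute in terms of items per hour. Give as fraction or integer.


Converting from per minute to per hour
Rate = 255 items per minute
Multiply by 60: 255 * 60
= 15300 items per hour

15300


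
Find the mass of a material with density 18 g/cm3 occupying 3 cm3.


Using mass = density * volume
Density = 18 g/cm3
Volume = 3 cm3
Mass = 18 * 3
= 54 g

54


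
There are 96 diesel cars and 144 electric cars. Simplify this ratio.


Find GCD(96, 144)
GCD = 48
Divide both by 48: 96/48 = 2, 144/48 = 3
Simplified ratio = 2:3

2:3


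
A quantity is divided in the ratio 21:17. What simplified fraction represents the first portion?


Total parts = 21 + 17 = 38
First part fraction = 21/38
Simplify: 21/38 = 21/38

21/38


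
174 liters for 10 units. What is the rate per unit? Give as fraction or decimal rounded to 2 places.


Total liters = 174
Number of units = 10
Unit rate = 174 / 10
= 17.40 liters per unit

17.40


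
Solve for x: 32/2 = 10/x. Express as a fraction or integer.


Setting up: 32/2 = 10/x
Cross multiply: 32 * x = 2 * 10
32x = 20
x = 20/32
x = 5/8

5/8


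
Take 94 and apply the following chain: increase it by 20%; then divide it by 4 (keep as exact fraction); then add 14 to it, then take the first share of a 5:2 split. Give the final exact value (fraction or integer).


Start with 94.
Step 1: Increase by 20%: 94 * 120/100 = 564/5
Step 2: Divide by 4: 564/5 / 4 = 141/5
Step 3: Add 14: 141/5+14=211/5; split 5:2 first = 211/5*5/7 = 211/7
Final result = 211/7

211/7


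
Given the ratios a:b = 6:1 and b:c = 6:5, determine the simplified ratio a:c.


Given a:b = 6:1 and b:c = 6:5
Make b consistent. Multiply first ratio by 6: a:b = 36:6
Multiply second ratio by 1: b:c = 6:5
Now b = 6 in both, so a:b:c = 36:6:5
Therefore a:c = 36:5
Simplify by GCD: a:c = 36:5

36:5


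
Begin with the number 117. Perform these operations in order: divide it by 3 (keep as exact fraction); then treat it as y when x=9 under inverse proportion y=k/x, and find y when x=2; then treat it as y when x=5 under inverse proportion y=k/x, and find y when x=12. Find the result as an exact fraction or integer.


Start with 117.
Step 1: Divide by 3: 117 / 3 = 39
Step 2: Inverse prop: k = (39)*9; new y = k/2 = 39*9/2 = 351/2
Step 3: Inverse prop: k = (351/2)*5; new y = k/12 = 351/2*5/12 = 585/8
Final result = 585/8

585/8


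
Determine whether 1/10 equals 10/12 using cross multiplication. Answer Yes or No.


Cross multiply to check 1/10 = 10/12
Left cross product: 1 * 12 = 12
Right cross product: 10 * 10 = 100
12 != 100
Not equal, so proportions differ => No

No


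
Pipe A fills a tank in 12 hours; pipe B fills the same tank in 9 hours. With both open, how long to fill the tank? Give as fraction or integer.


Rate of A = 1/12 job per hour
Rate of B = 1/9 job per hour
Combined rate = 1/12 + 1/9
Find common denominator: (9 + 12)/(12*9) = 21/108
Combined rate = 7/36 job per hour
Time together = 1 / (7/36) = 36/7 hours

36/7


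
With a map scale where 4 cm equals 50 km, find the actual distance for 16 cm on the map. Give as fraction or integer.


Map scale: 4 cm = 50 km
Measured distance on map = 16 cm
Set up proportion: 16 * 50 / 4
= 800 / 4
= 200 km

200


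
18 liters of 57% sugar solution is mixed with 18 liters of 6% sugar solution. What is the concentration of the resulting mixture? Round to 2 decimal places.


Solute in mixture 1 = 57% of 18 L = 18*57/100 = 513/50 L
Solute in mixture 2 = 6% of 18 L = 18*6/100 = 27/25 L
Total solute = 513/50 + 27/25 = 567/50 L
Total volume = 18 + 18 = 36 L
Final concentration = 567/50/36 * 100 = 31.50%

31.50


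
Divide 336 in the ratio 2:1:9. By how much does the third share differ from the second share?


Total parts = 2 + 1 + 9 = 12
Value per part = 336 / 12 = 28
Shares: 2*28=56, 1*28=28, 9*28=252
Third share = 252, second share = 28
Difference = |252 - 28| = 224

224


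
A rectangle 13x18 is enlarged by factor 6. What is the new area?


Original dimensions: 13 x 18
Enlargement factor = 6
New width = 13 * 6 = 78
New height = 18 * 6 = 108
New area = 78 * 108 = 8424

8424


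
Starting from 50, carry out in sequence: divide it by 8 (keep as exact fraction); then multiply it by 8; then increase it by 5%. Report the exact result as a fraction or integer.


Start with 50.
Step 1: Divide by 8: 50 / 8 = 25/4
Step 2: Multiply by 8: 25/4 * 8 = 50
Step 3: Increase by 5%: 50 * 105/100 = 105/2
Final result = 105/2

105/2


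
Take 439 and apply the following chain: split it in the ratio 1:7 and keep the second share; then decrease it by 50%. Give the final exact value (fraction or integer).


Start with 439.
Step 1: Split 1:7, second share = 439 * 7/8 = 3073/8
Step 2: Decrease by 50%: 3073/8 * 50/100 = 3073/16
Final result = 3073/16

3073/16


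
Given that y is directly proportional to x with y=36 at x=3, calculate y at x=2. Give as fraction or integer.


Direct proportion: y = kx
Find k: k = 36/3 = 12
Compute y at x=2: y = 12 * 2
y = 24

24


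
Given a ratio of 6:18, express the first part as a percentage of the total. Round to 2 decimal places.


Total parts = 6 + 18 = 24
First part fraction = 6/24
Percentage = (6/24) * 100
= 0.25 * 100
= 25.00%

25.00


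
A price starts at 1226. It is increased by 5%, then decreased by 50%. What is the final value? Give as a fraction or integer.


Start: 1226
Step 1: increase by 5% => multiply by 105/100
  1226 * 105/100 = 12873/10
Step 2: decrease by 50% => multiply by 50/100
  12873/10 * 50/100 = 12873/20
Final value = 12873/20

12873/20


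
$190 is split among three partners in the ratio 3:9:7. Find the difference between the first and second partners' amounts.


Total parts = 3 + 9 + 7 = 19
Value per part = 190 / 19 = 10
Shares: 3*10=30, 9*10=90, 7*10=70
First share = 30, second share = 90
Difference = |30 - 90| = 60

60


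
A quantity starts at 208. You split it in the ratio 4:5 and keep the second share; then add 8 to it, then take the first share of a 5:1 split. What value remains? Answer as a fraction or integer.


Start with 208.
Step 1: Split 4:5, second share = 208 * 5/9 = 1040/9
Step 2: Add 8: 1040/9+8=1112/9; split 5:1 first = 1112/9*5/6 = 2780/27
Final result = 2780/27

2780/27


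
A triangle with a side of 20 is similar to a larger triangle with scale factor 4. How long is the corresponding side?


Similar triangles have proportional sides
Scale factor = 4
Smaller side = 20
Corresponding larger side = 20 * 4
= 80

80


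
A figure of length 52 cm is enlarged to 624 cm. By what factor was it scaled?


Original length = 52 cm
Scaled length = 624 cm
Scale factor = 624 / 52
= 12

12


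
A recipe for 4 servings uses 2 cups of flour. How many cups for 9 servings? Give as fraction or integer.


Original: 2 cups for 4 servings
Target servings = 9
Scaling factor = 9/4
New amount = 2 * 9/4
= 18/4
= 9/2 cups

9/2


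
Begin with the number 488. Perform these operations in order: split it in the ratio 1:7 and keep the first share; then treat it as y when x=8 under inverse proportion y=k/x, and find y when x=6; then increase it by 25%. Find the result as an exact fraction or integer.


Start with 488.
Step 1: Split 1:7, first share = 488 * 1/8 = 61
Step 2: Inverse prop: k = (61)*8; new y = k/6 = 61*8/6 = 244/3
Step 3: Increase by 25%: 244/3 * 125/100 = 305/3
Final result = 305/3

305/3


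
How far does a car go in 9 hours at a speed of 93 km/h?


Using distance = speed * time
Speed = 93 km/h
Time = 9 hours
Distance = 93 * 9
= 837 km

837


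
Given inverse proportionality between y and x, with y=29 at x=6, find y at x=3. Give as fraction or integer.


Inverse proportion: y = k/x
Find k: k = 6 * 29 = 174
Compute y at x=3: y = 174/3
y = 58

58


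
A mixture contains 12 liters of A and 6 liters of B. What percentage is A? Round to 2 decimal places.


Volume of A = 12 L
Volume of B = 6 L
Total volume = 12 + 6 = 18 L
Percentage of A = (12/18) * 100
= 66.67%

66.67


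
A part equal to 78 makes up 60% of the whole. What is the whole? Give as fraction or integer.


Given: 78 is 60% of the whole
Set up: 78 = 60/100 * whole
whole = 78 * 100 / 60
whole = 7800 / 60
whole = 130

130


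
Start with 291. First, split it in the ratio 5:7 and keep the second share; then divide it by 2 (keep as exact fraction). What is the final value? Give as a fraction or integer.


Start with 291.
Step 1: Split 5:7, second share = 291 * 7/12 = 679/4
Step 2: Divide by 2: 679/4 / 2 = 679/8
Final result = 679/8

679/8


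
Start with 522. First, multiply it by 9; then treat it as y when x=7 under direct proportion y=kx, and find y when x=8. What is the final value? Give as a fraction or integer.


Start with 522.
Step 1: Multiply by 9: 522 * 9 = 4698
Step 2: Direct prop: k = (4698)/7; new y = k*8 = 4698*8/7 = 37584/7
Final result = 37584/7

37584/7


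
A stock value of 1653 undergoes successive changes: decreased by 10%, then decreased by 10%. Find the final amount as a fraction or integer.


Start: 1653
Step 1: decrease by 10% => multiply by 90/100
  1653 * 90/100 = 14877/10
Step 2: decrease by 10% => multiply by 90/100
  14877/10 * 90/100 = 133893/100
Final value = 133893/100

133893/100


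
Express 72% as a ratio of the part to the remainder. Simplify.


Part = 72%, Remainder = 28%
Ratio = 72:28
GCD(72, 28) = 4
Simplify: 18:7 = 18:7

18:7


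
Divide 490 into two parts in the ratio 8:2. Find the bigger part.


Total parts = 8 + 2 = 10
Value per part = 490 / 10 = 49
First share = 8 * 49 = 392
Second share = 2 * 49 = 98
Larger share = 392

392


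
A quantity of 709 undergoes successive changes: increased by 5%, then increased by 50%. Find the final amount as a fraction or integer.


Start: 709
Step 1: increase by 5% => multiply by 105/100
  709 * 105/100 = 14889/20
Step 2: increase by 50% => multiply by 150/100
  14889/20 * 150/100 = 44667/40
Final value = 44667/40

44667/40


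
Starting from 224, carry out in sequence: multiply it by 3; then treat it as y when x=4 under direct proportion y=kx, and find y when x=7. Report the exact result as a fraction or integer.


Start with 224.
Step 1: Multiply by 3: 224 * 3 = 672
Step 2: Direct prop: k = (672)/4; new y = k*7 = 672*7/4 = 1176
Final result = 1176

1176


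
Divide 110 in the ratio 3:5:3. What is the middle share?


Ratio = 3:5:3
Total parts = 3 + 5 + 3 = 11
Value per part = 110 / 11 = 10
First share = 3 * 10 = 30
Middle share = 5 * 10 = 50
Third share = 3 * 10 = 30

50


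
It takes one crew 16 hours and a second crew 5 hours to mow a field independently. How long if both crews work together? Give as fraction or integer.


Rate of A = 1/16 job per hour
Rate of B = 1/5 job per hour
Combined rate = 1/16 + 1/5
Find common denominator: (5 + 16)/(16*5) = 21/80
Combined rate = 21/80 job per hour
Time together = 1 / (21/80) = 80/21 hours

80/21


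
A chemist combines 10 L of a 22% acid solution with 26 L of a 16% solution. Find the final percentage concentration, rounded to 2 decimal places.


Solute in mixture 1 = 22% of 10 L = 10*22/100 = 11/5 L
Solute in mixture 2 = 16% of 26 L = 26*16/100 = 104/25 L
Total solute = 11/5 + 104/25 = 159/25 L
Total volume = 10 + 26 = 36 L
Final concentration = 159/25/36 * 100 = 17.67%

17.67


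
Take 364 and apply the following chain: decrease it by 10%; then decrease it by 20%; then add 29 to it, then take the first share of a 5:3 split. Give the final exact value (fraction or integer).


Start with 364.
Step 1: Decrease by 10%: 364 * 90/100 = 1638/5
Step 2: Decrease by 20%: 1638/5 * 80/100 = 6552/25
Step 3: Add 29: 6552/25+29=7277/25; split 5:3 first = 7277/25*5/8 = 7277/40
Final result = 7277/40

7277/40


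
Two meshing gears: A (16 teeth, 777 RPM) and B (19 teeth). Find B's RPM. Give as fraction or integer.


Gear ratio: teeth_A * RPM_A = teeth_B * RPM_B
16 * 777 = 19 * RPM_B
12432 = 19 * RPM_B
RPM_B = 12432 / 19
RPM_B = 12432/19

12432/19


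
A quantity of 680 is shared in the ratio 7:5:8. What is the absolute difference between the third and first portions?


Total parts = 7 + 5 + 8 = 20
Value per part = 680 / 20 = 34
Shares: 7*34=238, 5*34=170, 8*34=272
Third share = 272, first share = 238
Difference = |272 - 238| = 34

34


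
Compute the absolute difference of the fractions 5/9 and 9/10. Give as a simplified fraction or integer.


Simplify: 5/9 = 5/9 and 9/10 = 9/10
Find common denominator: LCD = 90
Convert: 50/90 and 81/90
Difference = |50 - 81|/90 = 31/90
Simplified = 31/90

31/90


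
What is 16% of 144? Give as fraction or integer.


Compute 16% of 144
Convert percentage: 16% = 16/100
Multiply: 144 * 16/100
= 2304/100
= 576/25

576/25


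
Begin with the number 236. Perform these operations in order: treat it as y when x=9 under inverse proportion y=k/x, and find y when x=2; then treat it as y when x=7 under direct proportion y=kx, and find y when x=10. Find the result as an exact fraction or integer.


Start with 236.
Step 1: Inverse prop: k = (236)*9; new y = k/2 = 236*9/2 = 1062
Step 2: Direct prop: k = (1062)/7; new y = k*10 = 1062*10/7 = 10620/7
Final result = 10620/7

10620/7


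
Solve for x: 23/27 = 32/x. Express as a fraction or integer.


Setting up: 23/27 = 32/x
Cross multiply: 23 * x = 27 * 32
23x = 864
x = 864/23
x = 864/23

864/23


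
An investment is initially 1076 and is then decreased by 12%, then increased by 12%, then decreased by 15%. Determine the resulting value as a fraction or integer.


Start: 1076
Step 1: decrease by 12% => multiply by 88/100
  1076 * 88/100 = 23672/25
Step 2: increase by 12% => multiply by 112/100
  23672/25 * 112/100 = 662816/625
Step 3: decrease by 15% => multiply by 85/100
  662816/625 * 85/100 = 2816968/3125
Final value = 2816968/3125

2816968/3125
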